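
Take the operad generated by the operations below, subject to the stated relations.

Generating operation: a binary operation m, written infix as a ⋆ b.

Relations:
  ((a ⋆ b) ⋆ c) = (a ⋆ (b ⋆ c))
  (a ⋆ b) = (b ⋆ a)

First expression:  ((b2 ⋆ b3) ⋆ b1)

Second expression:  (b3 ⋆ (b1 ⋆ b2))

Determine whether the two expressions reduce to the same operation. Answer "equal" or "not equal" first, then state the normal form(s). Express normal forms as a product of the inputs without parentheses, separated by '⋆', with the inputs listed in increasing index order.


Normal form of the first expression: b1 ⋆ b2 ⋆ b3
Normal form of the second expression: b1 ⋆ b2 ⋆ b3
Identical normal forms: equal.

equal; both compose to b1 ⋆ b2 ⋆ b3


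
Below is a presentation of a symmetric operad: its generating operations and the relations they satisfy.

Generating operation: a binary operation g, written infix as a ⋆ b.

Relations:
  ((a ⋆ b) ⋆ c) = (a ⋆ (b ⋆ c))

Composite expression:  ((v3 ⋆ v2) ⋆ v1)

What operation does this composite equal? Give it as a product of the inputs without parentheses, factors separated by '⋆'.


v3 ⋆ v2 ⋆ v1

Every regrouping of g is equal, so read the v-inputs in written order.
(v3 ⋆ v2) unparenthesizes to v3 ⋆ v2
((v3 ⋆ v2) ⋆ v1) unparenthesizes to v3 ⋆ v2 ⋆ v1


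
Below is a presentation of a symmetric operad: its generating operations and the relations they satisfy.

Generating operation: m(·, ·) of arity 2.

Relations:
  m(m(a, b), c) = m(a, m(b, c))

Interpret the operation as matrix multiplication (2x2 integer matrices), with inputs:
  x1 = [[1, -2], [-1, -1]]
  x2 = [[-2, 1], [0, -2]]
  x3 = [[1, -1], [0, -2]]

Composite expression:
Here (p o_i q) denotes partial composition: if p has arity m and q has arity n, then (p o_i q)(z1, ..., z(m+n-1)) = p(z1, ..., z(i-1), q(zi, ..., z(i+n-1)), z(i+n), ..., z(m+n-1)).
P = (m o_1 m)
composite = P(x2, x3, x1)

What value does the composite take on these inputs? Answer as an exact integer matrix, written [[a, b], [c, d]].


[[-2, 4], [-4, -4]]


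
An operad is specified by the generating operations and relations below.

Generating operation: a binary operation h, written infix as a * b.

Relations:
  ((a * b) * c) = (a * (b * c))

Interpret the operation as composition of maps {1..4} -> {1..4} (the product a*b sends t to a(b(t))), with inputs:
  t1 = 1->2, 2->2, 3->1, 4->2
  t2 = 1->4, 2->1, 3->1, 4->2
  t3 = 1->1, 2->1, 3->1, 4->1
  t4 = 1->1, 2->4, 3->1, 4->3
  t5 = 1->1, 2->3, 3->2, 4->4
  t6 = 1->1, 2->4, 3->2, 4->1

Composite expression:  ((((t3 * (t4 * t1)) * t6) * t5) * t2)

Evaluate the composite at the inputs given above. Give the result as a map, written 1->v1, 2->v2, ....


(t4 * t1) = 1->4, 2->4, 3->1, 4->4
(t3 * (t4 * t1)) = 1->1, 2->1, 3->1, 4->1
((t3 * (t4 * t1)) * t6) = 1->1, 2->1, 3->1, 4->1
(((t3 * (t4 * t1)) * t6) * t5) = 1->1, 2->1, 3->1, 4->1
((((t3 * (t4 * t1)) * t6) * t5) * t2) = 1->1, 2->1, 3->1, 4->1

1->1, 2->1, 3->1, 4->1


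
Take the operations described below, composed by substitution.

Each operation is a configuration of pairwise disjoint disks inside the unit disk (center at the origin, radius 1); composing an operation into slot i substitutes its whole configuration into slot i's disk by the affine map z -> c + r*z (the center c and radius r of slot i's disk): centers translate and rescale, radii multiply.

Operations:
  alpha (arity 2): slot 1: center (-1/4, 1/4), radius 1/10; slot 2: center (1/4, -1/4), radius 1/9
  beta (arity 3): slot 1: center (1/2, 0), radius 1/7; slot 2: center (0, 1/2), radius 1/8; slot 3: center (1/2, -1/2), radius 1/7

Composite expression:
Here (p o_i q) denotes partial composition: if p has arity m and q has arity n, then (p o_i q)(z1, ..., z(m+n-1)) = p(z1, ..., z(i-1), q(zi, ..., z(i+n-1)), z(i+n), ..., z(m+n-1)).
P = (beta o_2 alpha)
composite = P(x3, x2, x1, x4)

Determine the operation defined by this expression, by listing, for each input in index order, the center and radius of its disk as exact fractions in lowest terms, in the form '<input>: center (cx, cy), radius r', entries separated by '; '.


x1: center (1/32, 15/32), radius 1/72; x2: center (-1/32, 17/32), radius 1/80; x3: center (1/2, 0), radius 1/7; x4: center (1/2, -1/2), radius 1/7

Nesting under beta composes maps z -> c + r*z down each x-path.
x3 passes through 1 substitution, ending at center (1/2, 0), radius 1/7
x2 passes through 2 substitutions, ending at center (-1/32, 17/32), radius 1/80
x1 passes through 2 substitutions, ending at center (1/32, 15/32), radius 1/72
x4 passes through 1 substitution, ending at center (1/2, -1/2), radius 1/7


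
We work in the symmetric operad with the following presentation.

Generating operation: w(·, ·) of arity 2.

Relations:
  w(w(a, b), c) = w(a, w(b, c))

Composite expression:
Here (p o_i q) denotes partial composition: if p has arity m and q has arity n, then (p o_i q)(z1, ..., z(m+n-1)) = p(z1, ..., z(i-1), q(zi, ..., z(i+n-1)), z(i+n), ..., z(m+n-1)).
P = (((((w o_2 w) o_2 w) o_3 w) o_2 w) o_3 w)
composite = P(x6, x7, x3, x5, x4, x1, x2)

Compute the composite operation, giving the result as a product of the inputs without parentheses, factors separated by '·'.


x6 · x7 · x3 · x5 · x4 · x1 · x2

Key point: w is associative — brackets drop, the x-order remains.
w(x3, x5) collapses to x3 · x5
w(x7, w(x3, x5)) collapses to x7 · x3 · x5
w(x4, x1) collapses to x4 · x1
w(w(x7, w(x3, x5)), w(x4, x1)) collapses to x7 · x3 · x5 · x4 · x1
w(w(w(x7, w(x3, x5)), w(x4, x1)), x2) collapses to x7 · x3 · x5 · x4 · x1 · x2
w(x6, w(w(w(x7, w(x3, x5)), w(x4, x1)), x2)) collapses to x6 · x7 · x3 · x5 · x4 · x1 · x2


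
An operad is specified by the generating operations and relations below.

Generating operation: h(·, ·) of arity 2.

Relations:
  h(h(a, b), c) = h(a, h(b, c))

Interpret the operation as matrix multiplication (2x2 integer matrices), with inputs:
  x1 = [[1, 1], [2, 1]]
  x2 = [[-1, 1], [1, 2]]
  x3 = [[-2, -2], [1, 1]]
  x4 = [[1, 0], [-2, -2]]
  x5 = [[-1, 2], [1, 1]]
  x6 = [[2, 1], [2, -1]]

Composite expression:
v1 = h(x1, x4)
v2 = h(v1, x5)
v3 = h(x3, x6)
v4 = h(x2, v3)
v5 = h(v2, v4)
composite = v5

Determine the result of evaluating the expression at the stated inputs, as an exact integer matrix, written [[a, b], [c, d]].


[[-12, 0], [-24, 0]]

h(x1, x4) = [[-1, -2], [0, -2]]
h(h(x1, x4), x5) = [[-1, -4], [-2, -2]]
h(x3, x6) = [[-8, 0], [4, 0]]
h(x2, h(x3, x6)) = [[12, 0], [0, 0]]
h(h(h(x1, x4), x5), h(x2, h(x3, x6))) = [[-12, 0], [-24, 0]]


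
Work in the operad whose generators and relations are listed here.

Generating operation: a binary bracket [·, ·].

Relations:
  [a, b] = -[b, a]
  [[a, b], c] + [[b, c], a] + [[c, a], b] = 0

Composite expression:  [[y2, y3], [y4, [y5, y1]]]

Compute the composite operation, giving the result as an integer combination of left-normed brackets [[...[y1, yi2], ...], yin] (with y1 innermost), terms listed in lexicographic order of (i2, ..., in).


-[[[[y1, y5], y4], y2], y3] + [[[[y1, y5], y4], y3], y2]

Skip Jacobi rewriting: expand, keep y1-initial words, read off terms.
Composite bracket: [[y2, y3], [y4, [y5, y1]]]
The bracket unfolds into 16 signed words via [a, b] = ab - ba (2^4 = 16).
Keep just the words that open with y1:
  from y1y5y4y2y3, sign -1: term -[[[[y1, y5], y4], y2], y3]
  from y1y5y4y3y2, sign +1: term +[[[[y1, y5], y4], y3], y2]


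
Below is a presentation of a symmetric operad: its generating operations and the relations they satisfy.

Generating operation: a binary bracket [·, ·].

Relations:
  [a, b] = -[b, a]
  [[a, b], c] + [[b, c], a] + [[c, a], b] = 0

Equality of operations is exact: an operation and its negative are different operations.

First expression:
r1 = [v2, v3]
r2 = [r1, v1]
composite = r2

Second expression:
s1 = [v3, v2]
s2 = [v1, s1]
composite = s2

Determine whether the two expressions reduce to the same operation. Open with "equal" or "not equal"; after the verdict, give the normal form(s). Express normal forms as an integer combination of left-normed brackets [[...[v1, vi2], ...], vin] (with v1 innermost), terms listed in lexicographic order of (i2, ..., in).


In normal form, the first expression is -[[v1, v2], v3] + [[v1, v3], v2]
In normal form, the second expression is -[[v1, v2], v3] + [[v1, v3], v2]
Identical normal forms: equal.

equal: each reduces to -[[v1, v2], v3] + [[v1, v3], v2]


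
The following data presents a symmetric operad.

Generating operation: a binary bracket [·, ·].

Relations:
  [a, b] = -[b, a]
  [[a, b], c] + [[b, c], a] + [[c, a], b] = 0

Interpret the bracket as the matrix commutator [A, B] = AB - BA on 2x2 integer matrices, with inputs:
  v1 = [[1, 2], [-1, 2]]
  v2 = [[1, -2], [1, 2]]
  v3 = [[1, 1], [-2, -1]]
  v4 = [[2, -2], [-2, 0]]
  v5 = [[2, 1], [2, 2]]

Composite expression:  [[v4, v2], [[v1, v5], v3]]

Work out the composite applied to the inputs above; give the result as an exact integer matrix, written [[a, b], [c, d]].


[v4, v2] = [[-6, -6], [0, 6]]
[v1, v5] = [[5, -1], [2, -5]]
[[v1, v5], v3] = [[0, 12], [24, 0]]
[[v4, v2], [[v1, v5], v3]] = [[-144, -144], [288, 144]]

[[-144, -144], [288, 144]]


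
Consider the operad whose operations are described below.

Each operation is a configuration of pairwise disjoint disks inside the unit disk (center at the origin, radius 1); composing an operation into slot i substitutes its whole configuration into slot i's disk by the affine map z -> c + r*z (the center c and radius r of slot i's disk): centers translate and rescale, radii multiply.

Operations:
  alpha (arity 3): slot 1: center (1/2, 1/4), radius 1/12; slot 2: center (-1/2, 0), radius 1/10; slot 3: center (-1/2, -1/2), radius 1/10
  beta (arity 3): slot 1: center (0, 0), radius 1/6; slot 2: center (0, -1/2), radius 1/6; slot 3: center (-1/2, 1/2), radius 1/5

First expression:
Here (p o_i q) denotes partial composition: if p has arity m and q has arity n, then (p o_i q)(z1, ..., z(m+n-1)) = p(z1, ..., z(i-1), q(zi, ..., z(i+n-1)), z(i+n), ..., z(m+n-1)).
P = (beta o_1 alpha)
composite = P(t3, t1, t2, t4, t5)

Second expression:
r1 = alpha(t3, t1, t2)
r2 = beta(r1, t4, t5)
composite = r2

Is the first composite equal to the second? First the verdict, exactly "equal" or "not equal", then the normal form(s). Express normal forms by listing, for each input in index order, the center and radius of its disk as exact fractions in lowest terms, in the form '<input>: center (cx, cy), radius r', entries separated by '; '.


equal; both compose to t1: center (-1/12, 0), radius 1/60; t2: center (-1/12, -1/12), radius 1/60; t3: center (1/12, 1/24), radius 1/72; t4: center (0, -1/2), radius 1/6; t5: center (-1/2, 1/2), radius 1/5

In normal form, the first expression is t1: center (-1/12, 0), radius 1/60; t2: center (-1/12, -1/12), radius 1/60; t3: center (1/12, 1/24), radius 1/72; t4: center (0, -1/2), radius 1/6; t5: center (-1/2, 1/2), radius 1/5
In normal form, the second expression is t1: center (-1/12, 0), radius 1/60; t2: center (-1/12, -1/12), radius 1/60; t3: center (1/12, 1/24), radius 1/72; t4: center (0, -1/2), radius 1/6; t5: center (-1/2, 1/2), radius 1/5
The normal forms match — equal.


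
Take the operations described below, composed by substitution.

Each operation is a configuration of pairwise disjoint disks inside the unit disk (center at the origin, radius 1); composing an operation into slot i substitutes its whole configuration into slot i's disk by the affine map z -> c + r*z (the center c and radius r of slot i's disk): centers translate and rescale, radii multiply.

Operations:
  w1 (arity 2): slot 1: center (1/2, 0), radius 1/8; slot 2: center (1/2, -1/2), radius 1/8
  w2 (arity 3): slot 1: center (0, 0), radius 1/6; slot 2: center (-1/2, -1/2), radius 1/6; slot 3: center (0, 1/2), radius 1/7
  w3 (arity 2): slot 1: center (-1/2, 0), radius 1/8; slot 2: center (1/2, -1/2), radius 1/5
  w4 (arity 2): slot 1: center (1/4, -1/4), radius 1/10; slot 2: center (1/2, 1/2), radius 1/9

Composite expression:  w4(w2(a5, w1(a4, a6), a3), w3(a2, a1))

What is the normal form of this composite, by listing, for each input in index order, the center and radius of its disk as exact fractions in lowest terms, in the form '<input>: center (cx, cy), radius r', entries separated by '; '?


a1: center (5/9, 4/9), radius 1/45; a2: center (4/9, 1/2), radius 1/72; a3: center (1/4, -1/5), radius 1/70; a4: center (5/24, -3/10), radius 1/480; a5: center (1/4, -1/4), radius 1/60; a6: center (5/24, -37/120), radius 1/480


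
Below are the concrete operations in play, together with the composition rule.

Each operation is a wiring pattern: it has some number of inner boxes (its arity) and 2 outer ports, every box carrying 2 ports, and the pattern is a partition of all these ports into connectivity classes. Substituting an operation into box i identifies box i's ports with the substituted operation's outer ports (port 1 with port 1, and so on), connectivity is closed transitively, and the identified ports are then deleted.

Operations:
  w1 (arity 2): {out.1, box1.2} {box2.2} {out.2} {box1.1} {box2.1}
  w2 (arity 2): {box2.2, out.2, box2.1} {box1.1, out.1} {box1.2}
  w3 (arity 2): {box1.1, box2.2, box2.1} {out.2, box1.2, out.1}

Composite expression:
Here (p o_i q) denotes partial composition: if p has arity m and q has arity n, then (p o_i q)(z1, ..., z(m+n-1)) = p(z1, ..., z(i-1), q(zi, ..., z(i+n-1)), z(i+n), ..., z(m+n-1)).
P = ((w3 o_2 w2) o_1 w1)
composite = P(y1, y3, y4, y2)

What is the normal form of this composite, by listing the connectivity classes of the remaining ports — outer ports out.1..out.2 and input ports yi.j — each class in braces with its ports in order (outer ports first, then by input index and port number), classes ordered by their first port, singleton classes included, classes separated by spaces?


{out.1, out.2} {y1.1} {y1.2, y2.1, y2.2, y4.1} {y3.1} {y3.2} {y4.2}

Reachability decides: close wires over w3-identified ports.
w1 over (y1, y3) gives {out.1, y1.2} {out.2} {y1.1} {y3.1} {y3.2}, out.j being that stage's outer ports
w2 over (y4, y2) gives {out.1, y4.1} {out.2, y2.1, y2.2} {y4.2}, out.j being that stage's outer ports
w3 over (y1, y3, y4, y2) gives {out.1, out.2} {y1.1} {y1.2, y2.1, y2.2, y4.1} {y3.1} {y3.2} {y4.2}, out.j being that stage's outer ports


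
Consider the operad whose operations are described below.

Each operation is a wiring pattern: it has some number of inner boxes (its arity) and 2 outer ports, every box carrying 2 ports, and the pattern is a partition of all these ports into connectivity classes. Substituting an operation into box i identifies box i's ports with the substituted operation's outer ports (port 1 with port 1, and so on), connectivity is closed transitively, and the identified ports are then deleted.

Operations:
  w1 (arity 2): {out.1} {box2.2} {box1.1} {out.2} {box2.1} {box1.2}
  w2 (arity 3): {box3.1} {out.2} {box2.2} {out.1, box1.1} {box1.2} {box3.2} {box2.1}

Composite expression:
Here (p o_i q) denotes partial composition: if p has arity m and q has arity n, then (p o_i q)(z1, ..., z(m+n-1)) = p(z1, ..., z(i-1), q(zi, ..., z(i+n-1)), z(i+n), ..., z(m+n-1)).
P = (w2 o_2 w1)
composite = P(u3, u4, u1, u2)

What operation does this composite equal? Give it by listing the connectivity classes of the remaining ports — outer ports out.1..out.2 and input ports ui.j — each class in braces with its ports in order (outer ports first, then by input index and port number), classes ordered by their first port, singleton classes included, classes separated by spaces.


{out.1, u3.1} {out.2} {u1.1} {u1.2} {u2.1} {u2.2} {u3.2} {u4.1} {u4.2}

Substituting into w2 glues patterns; closure does the rest.
w1 over (u4, u1) gives {out.1} {out.2} {u1.1} {u1.2} {u4.1} {u4.2}, out.j being that stage's outer ports
w2 over (u3, u4, u1, u2) gives {out.1, u3.1} {out.2} {u1.1} {u1.2} {u2.1} {u2.2} {u3.2} {u4.1} {u4.2}, out.j being that stage's outer ports


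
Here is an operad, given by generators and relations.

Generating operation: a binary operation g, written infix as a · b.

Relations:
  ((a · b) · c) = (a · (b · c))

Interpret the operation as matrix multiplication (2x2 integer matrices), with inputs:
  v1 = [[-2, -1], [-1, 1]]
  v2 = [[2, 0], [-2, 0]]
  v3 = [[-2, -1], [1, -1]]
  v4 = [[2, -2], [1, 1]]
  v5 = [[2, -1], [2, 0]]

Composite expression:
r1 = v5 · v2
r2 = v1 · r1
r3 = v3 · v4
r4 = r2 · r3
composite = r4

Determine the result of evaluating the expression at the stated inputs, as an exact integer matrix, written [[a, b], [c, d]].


(v5 · v2) = [[6, 0], [4, 0]]
(v1 · (v5 · v2)) = [[-16, 0], [-2, 0]]
(v3 · v4) = [[-5, 3], [1, -3]]
((v1 · (v5 · v2)) · (v3 · v4)) = [[80, -48], [10, -6]]

[[80, -48], [10, -6]]


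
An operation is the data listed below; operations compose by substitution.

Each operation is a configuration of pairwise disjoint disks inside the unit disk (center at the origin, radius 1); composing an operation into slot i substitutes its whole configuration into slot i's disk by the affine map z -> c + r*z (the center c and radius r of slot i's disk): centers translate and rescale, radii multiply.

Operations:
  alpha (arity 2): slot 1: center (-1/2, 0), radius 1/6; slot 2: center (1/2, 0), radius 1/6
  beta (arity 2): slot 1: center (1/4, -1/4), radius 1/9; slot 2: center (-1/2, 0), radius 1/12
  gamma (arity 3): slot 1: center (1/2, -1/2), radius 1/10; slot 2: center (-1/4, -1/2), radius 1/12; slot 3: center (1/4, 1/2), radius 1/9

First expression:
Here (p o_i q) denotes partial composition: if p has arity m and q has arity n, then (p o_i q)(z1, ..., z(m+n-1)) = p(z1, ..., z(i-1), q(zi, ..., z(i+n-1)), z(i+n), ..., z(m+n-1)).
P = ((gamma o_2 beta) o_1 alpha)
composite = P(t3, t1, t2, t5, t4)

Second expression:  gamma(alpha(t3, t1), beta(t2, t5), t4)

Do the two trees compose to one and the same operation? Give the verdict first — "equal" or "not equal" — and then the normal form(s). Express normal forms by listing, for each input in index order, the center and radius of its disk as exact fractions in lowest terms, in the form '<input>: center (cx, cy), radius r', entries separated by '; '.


Normal form of the first expression: t1: center (11/20, -1/2), radius 1/60; t2: center (-11/48, -25/48), radius 1/108; t3: center (9/20, -1/2), radius 1/60; t4: center (1/4, 1/2), radius 1/9; t5: center (-7/24, -1/2), radius 1/144
Normal form of the second expression: t1: center (11/20, -1/2), radius 1/60; t2: center (-11/48, -25/48), radius 1/108; t3: center (9/20, -1/2), radius 1/60; t4: center (1/4, 1/2), radius 1/9; t5: center (-7/24, -1/2), radius 1/144
One common form — equal.

equal — both sides give t1: center (11/20, -1/2), radius 1/60; t2: center (-11/48, -25/48), radius 1/108; t3: center (9/20, -1/2), radius 1/60; t4: center (1/4, 1/2), radius 1/9; t5: center (-7/24, -1/2), radius 1/144


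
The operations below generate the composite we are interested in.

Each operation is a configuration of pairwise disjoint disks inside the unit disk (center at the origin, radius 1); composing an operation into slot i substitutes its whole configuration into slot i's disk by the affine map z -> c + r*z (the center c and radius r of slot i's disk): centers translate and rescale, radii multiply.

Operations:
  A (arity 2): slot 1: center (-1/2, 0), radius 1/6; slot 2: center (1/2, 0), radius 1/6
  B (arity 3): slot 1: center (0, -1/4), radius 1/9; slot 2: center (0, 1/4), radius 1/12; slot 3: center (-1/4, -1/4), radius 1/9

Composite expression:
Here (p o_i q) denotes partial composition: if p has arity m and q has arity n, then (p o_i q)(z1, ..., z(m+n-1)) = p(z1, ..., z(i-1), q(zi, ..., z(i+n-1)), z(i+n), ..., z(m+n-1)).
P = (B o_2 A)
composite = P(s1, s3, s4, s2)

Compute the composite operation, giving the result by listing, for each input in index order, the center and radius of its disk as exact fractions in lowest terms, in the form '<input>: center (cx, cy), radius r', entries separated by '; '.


s1: center (0, -1/4), radius 1/9; s2: center (-1/4, -1/4), radius 1/9; s3: center (-1/24, 1/4), radius 1/72; s4: center (1/24, 1/4), radius 1/72

Below B, radii multiply path by path; the s-disk centers shift.
s1 passes through 1 substitution, ending at center (0, -1/4), radius 1/9
s3 passes through 2 substitutions, ending at center (-1/24, 1/4), radius 1/72
s4 passes through 2 substitutions, ending at center (1/24, 1/4), radius 1/72
s2 passes through 1 substitution, ending at center (-1/4, -1/4), radius 1/9


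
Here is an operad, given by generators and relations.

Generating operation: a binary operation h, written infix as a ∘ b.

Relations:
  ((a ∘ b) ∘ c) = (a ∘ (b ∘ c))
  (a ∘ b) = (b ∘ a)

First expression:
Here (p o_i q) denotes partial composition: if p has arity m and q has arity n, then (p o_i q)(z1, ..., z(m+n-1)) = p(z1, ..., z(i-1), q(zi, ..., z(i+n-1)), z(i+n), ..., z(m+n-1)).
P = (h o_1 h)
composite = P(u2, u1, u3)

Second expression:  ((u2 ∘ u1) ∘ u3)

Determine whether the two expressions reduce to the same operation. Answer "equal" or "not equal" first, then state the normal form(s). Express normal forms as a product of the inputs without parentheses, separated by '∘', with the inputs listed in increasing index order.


The first expression reduces to u1 ∘ u2 ∘ u3
The second expression reduces to u1 ∘ u2 ∘ u3
One common form — equal.

equal; both compose to u1 ∘ u2 ∘ u3


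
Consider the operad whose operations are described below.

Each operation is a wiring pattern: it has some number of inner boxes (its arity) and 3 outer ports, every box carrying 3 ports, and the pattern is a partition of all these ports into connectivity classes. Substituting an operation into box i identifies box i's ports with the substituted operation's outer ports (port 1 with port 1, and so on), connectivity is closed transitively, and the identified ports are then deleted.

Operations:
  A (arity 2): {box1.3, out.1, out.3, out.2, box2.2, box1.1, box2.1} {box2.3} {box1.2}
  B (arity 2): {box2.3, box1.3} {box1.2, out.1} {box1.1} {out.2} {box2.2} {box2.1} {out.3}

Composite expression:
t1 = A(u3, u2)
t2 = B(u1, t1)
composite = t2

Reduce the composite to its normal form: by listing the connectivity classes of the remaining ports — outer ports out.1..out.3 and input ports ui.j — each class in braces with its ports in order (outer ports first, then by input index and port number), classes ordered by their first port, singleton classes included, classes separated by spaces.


Two ports join when wires chain via B-identified ports.
through A, on inputs (u3, u2): {out.1, out.2, out.3, u2.1, u2.2, u3.1, u3.3} {u2.3} {u3.2} (out.j = stage outer ports)
through B, on inputs (u1, u3, u2): {out.1, u1.2} {out.2} {out.3} {u1.1} {u1.3, u2.1, u2.2, u3.1, u3.3} {u2.3} {u3.2} (out.j = stage outer ports)

{out.1, u1.2} {out.2} {out.3} {u1.1} {u1.3, u2.1, u2.2, u3.1, u3.3} {u2.3} {u3.2}


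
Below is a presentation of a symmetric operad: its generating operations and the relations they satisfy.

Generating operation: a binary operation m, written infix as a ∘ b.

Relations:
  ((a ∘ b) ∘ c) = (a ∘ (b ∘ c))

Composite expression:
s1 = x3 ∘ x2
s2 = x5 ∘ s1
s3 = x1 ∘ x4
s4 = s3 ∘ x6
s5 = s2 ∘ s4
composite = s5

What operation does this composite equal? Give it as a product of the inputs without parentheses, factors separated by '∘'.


x5 ∘ x3 ∘ x2 ∘ x1 ∘ x4 ∘ x6

The m-tree's shape is irrelevant; the x-reading-order decides.
(x3 ∘ x2) linearizes to x3 ∘ x2
(x5 ∘ (x3 ∘ x2)) linearizes to x5 ∘ x3 ∘ x2
(x1 ∘ x4) linearizes to x1 ∘ x4
((x1 ∘ x4) ∘ x6) linearizes to x1 ∘ x4 ∘ x6
((x5 ∘ (x3 ∘ x2)) ∘ ((x1 ∘ x4) ∘ x6)) linearizes to x5 ∘ x3 ∘ x2 ∘ x1 ∘ x4 ∘ x6


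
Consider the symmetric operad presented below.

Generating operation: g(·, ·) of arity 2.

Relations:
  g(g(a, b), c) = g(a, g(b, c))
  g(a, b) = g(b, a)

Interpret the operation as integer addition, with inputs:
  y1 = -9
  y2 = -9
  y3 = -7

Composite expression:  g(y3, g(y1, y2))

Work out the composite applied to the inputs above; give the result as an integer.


-25

g(y1, y2) = -18
g(y3, g(y1, y2)) = -25


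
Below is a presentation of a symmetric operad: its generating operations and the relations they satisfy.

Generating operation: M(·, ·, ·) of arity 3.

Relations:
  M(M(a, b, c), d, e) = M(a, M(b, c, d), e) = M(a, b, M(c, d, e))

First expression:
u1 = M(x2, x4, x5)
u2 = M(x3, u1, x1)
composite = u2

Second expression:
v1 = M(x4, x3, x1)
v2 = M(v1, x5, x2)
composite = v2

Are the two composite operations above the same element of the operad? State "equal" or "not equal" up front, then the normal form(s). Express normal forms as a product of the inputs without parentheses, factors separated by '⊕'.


not equal; first: x3 ⊕ x2 ⊕ x4 ⊕ x5 ⊕ x1; second: x4 ⊕ x3 ⊕ x1 ⊕ x5 ⊕ x2

Normal form of the first expression: x3 ⊕ x2 ⊕ x4 ⊕ x5 ⊕ x1
Normal form of the second expression: x4 ⊕ x3 ⊕ x1 ⊕ x5 ⊕ x2
Different reductions; not equal.


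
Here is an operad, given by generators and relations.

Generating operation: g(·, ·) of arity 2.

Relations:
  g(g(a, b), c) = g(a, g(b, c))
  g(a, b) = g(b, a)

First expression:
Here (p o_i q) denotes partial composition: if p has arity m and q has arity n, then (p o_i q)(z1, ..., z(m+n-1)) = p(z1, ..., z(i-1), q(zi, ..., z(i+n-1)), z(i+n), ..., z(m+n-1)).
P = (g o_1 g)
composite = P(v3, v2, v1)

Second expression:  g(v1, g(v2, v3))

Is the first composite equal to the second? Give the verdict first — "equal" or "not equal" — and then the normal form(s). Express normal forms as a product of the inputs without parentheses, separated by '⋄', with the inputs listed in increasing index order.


equal; the common form is v1 ⋄ v2 ⋄ v3

The first expression reduces to v1 ⋄ v2 ⋄ v3
The second expression reduces to v1 ⋄ v2 ⋄ v3
The normal forms match — equal.


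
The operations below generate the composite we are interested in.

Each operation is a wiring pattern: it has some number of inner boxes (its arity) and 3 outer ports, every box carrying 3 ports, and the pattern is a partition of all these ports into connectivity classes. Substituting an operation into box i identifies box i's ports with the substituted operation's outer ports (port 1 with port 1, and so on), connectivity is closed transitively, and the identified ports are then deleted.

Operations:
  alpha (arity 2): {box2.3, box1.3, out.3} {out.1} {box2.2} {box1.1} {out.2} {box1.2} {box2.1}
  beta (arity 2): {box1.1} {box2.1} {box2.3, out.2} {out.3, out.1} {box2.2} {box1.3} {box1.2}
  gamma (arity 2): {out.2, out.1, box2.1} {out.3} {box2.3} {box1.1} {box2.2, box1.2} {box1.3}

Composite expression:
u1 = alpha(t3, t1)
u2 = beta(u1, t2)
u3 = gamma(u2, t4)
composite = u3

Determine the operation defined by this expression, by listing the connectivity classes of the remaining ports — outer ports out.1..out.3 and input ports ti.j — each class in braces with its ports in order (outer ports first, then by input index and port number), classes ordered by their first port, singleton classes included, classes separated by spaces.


Treat the ports identified at gamma as solder joints: merge, then drop.
through alpha, on inputs (t3, t1): {out.1} {out.2} {out.3, t1.3, t3.3} {t1.1} {t1.2} {t3.1} {t3.2} (out.j = stage outer ports)
through beta, on inputs (t3, t1, t2): {out.1, out.3} {out.2, t2.3} {t1.1} {t1.2} {t1.3, t3.3} {t2.1} {t2.2} {t3.1} {t3.2} (out.j = stage outer ports)
through gamma, on inputs (t3, t1, t2, t4): {out.1, out.2, t4.1} {out.3} {t1.1} {t1.2} {t1.3, t3.3} {t2.1} {t2.2} {t2.3, t4.2} {t3.1} {t3.2} {t4.3} (out.j = stage outer ports)

{out.1, out.2, t4.1} {out.3} {t1.1} {t1.2} {t1.3, t3.3} {t2.1} {t2.2} {t2.3, t4.2} {t3.1} {t3.2} {t4.3}


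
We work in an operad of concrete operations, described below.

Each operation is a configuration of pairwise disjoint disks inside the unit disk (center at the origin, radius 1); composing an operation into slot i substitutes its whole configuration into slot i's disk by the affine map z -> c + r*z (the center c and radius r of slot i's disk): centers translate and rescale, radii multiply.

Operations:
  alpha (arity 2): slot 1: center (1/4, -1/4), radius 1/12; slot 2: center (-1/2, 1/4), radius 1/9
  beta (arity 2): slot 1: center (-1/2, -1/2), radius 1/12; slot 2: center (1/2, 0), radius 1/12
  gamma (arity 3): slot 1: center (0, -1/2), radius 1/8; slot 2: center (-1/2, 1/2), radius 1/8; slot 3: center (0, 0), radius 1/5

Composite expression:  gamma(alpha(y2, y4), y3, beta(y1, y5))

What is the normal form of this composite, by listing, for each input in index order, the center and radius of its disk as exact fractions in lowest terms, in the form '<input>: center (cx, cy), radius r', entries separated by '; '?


Affine substitution under gamma: radii multiply and y-centers shift.
y2 passes through 2 substitutions, ending at center (1/32, -17/32), radius 1/96
y4 passes through 2 substitutions, ending at center (-1/16, -15/32), radius 1/72
y3 passes through 1 substitution, ending at center (-1/2, 1/2), radius 1/8
y1 passes through 2 substitutions, ending at center (-1/10, -1/10), radius 1/60
y5 passes through 2 substitutions, ending at center (1/10, 0), radius 1/60

y1: center (-1/10, -1/10), radius 1/60; y2: center (1/32, -17/32), radius 1/96; y3: center (-1/2, 1/2), radius 1/8; y4: center (-1/16, -15/32), radius 1/72; y5: center (1/10, 0), radius 1/60


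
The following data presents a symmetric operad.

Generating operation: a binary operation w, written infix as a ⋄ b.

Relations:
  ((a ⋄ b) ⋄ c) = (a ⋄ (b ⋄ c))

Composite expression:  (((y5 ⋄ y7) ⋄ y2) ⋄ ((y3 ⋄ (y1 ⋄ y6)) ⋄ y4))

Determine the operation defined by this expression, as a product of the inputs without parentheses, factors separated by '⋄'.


Every regrouping of w is equal, so read the y-inputs in written order.
(y5 ⋄ y7) flattens to y5 ⋄ y7
((y5 ⋄ y7) ⋄ y2) flattens to y5 ⋄ y7 ⋄ y2
(y1 ⋄ y6) flattens to y1 ⋄ y6
(y3 ⋄ (y1 ⋄ y6)) flattens to y3 ⋄ y1 ⋄ y6
((y3 ⋄ (y1 ⋄ y6)) ⋄ y4) flattens to y3 ⋄ y1 ⋄ y6 ⋄ y4
(((y5 ⋄ y7) ⋄ y2) ⋄ ((y3 ⋄ (y1 ⋄ y6)) ⋄ y4)) flattens to y5 ⋄ y7 ⋄ y2 ⋄ y3 ⋄ y1 ⋄ y6 ⋄ y4

y5 ⋄ y7 ⋄ y2 ⋄ y3 ⋄ y1 ⋄ y6 ⋄ y4


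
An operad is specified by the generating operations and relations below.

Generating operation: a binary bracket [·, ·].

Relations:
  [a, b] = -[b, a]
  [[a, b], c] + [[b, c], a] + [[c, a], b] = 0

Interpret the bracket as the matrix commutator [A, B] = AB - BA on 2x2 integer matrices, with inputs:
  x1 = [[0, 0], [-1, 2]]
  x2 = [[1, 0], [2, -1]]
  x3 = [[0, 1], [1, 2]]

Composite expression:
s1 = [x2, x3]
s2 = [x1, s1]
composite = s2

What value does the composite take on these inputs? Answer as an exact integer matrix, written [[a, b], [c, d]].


[[2, -4], [-8, -2]]

[x2, x3] = [[-2, 2], [-6, 2]]
[x1, [x2, x3]] = [[2, -4], [-8, -2]]


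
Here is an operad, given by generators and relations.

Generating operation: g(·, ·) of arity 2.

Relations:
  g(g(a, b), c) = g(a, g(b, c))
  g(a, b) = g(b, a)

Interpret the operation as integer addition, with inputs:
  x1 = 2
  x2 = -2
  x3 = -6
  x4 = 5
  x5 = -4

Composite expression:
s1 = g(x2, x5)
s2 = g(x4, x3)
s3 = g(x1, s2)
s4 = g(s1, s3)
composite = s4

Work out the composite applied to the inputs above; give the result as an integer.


-5

g(x2, x5) = -6
g(x4, x3) = -1
g(x1, g(x4, x3)) = 1
g(g(x2, x5), g(x1, g(x4, x3))) = -5


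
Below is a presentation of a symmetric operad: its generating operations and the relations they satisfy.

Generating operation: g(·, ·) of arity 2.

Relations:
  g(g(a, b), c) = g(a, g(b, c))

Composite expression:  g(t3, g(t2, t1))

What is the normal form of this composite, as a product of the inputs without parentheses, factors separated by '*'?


The g-tree's shape is irrelevant; the t-reading-order decides.
g(t2, t1) collapses to t2 * t1
g(t3, g(t2, t1)) collapses to t3 * t2 * t1

t3 * t2 * t1


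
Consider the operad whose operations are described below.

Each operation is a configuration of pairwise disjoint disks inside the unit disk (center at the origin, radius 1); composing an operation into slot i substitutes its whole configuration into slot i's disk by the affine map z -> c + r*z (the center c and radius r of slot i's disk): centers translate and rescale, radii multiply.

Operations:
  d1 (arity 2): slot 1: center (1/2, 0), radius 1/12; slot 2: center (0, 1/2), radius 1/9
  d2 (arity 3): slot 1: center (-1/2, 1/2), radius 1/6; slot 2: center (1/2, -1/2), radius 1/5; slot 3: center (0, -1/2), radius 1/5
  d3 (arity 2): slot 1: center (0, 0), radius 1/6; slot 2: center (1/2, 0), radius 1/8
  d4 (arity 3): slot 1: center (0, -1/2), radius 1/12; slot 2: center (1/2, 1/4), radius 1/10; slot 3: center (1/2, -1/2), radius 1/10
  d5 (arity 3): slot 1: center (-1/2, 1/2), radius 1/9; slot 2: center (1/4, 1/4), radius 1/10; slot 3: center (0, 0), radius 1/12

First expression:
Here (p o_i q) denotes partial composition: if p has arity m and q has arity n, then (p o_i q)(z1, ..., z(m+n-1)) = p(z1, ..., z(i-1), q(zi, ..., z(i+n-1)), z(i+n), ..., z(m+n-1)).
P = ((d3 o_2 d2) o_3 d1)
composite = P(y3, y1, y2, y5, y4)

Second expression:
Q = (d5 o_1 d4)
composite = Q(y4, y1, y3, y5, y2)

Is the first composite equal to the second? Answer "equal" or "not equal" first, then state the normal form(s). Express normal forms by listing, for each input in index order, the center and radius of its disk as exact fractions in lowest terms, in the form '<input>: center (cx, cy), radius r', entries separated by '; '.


not equal: they reduce to y1: center (7/16, 1/16), radius 1/48; y2: center (23/40, -1/16), radius 1/480; y3: center (0, 0), radius 1/6; y4: center (1/2, -1/16), radius 1/40; y5: center (9/16, -1/20), radius 1/360 and y1: center (-4/9, 19/36), radius 1/90; y2: center (0, 0), radius 1/12; y3: center (-4/9, 4/9), radius 1/90; y4: center (-1/2, 4/9), radius 1/108; y5: center (1/4, 1/4), radius 1/10


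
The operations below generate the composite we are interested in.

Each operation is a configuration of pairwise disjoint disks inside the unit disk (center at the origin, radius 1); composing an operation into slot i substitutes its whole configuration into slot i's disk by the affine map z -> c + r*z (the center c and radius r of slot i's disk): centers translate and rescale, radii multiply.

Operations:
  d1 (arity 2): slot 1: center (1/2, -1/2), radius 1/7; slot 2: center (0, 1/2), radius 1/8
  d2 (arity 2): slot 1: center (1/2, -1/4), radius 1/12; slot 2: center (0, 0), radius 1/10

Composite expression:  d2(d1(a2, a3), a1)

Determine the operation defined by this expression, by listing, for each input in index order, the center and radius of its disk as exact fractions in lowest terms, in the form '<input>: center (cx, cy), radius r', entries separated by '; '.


a1: center (0, 0), radius 1/10; a2: center (13/24, -7/24), radius 1/84; a3: center (1/2, -5/24), radius 1/96

Each a-disk chains the slot maps above it in d2; radii multiply.
a2 passes through 2 substitutions, ending at center (13/24, -7/24), radius 1/84
a3 passes through 2 substitutions, ending at center (1/2, -5/24), radius 1/96
a1 passes through 1 substitution, ending at center (0, 0), radius 1/10


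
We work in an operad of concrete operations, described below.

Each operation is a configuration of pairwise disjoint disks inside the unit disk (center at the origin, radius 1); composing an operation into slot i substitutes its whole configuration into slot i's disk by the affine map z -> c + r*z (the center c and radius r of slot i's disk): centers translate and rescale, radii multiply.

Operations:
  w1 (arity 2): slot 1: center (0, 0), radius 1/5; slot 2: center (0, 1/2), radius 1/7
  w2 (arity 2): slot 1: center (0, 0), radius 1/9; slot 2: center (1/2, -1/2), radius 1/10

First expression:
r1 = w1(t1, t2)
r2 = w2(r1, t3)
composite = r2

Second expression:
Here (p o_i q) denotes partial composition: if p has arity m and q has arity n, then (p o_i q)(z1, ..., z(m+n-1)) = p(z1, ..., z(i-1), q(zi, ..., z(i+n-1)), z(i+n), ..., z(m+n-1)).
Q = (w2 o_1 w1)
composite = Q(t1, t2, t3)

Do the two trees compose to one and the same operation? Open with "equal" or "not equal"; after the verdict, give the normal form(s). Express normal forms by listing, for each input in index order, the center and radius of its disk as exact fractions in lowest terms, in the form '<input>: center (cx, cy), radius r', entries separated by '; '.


equal — both sides give t1: center (0, 0), radius 1/45; t2: center (0, 1/18), radius 1/63; t3: center (1/2, -1/2), radius 1/10

Reducing the first expression gives t1: center (0, 0), radius 1/45; t2: center (0, 1/18), radius 1/63; t3: center (1/2, -1/2), radius 1/10
Reducing the second expression gives t1: center (0, 0), radius 1/45; t2: center (0, 1/18), radius 1/63; t3: center (1/2, -1/2), radius 1/10
Both agree, so they are equal.


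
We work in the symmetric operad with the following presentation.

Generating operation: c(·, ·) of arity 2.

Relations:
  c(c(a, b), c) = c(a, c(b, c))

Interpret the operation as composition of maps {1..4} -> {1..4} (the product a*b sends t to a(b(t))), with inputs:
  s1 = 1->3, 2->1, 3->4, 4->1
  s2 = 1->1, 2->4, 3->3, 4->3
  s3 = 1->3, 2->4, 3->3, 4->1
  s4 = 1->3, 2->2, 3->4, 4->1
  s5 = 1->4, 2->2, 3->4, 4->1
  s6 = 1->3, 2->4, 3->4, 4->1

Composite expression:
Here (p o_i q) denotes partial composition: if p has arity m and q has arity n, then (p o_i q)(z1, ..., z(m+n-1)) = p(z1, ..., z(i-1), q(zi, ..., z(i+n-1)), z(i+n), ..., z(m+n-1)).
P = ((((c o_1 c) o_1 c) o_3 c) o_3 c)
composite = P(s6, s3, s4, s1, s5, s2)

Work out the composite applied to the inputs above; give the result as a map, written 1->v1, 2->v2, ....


1->4, 2->3, 3->4, 4->4

c(s6, s3) = 1->4, 2->1, 3->4, 4->3
c(s4, s1) = 1->4, 2->3, 3->1, 4->3
c(c(s4, s1), s5) = 1->3, 2->3, 3->3, 4->4
c(c(s6, s3), c(c(s4, s1), s5)) = 1->4, 2->4, 3->4, 4->3
c(c(c(s6, s3), c(c(s4, s1), s5)), s2) = 1->4, 2->3, 3->4, 4->4


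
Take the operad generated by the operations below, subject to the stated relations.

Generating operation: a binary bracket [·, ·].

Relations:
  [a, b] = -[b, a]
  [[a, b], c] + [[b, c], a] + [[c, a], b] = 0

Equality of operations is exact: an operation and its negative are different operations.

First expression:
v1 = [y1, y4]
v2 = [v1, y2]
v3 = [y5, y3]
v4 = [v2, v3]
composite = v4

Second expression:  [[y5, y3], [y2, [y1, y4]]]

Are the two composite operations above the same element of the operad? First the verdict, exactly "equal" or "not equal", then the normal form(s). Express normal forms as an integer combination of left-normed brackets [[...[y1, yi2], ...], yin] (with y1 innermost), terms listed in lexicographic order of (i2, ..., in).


equal; both compose to -[[[[y1, y4], y2], y3], y5] + [[[[y1, y4], y2], y5], y3]

Normal form of the first expression: -[[[[y1, y4], y2], y3], y5] + [[[[y1, y4], y2], y5], y3]
Normal form of the second expression: -[[[[y1, y4], y2], y3], y5] + [[[[y1, y4], y2], y5], y3]
The forms coincide; equal.


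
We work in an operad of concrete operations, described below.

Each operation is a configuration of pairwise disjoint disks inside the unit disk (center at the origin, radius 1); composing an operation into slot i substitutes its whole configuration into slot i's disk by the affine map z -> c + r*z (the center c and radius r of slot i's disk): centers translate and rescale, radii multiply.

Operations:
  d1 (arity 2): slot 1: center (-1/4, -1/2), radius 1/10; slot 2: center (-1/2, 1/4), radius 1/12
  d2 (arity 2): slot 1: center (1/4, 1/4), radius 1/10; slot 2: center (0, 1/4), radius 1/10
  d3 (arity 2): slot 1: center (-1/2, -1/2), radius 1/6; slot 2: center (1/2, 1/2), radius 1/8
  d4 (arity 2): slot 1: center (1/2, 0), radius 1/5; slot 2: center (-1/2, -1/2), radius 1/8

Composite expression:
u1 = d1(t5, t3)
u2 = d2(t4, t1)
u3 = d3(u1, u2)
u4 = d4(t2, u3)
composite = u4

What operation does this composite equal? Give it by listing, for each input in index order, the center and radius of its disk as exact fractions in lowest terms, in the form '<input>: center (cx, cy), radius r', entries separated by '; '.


t1: center (-7/16, -111/256), radius 1/640; t2: center (1/2, 0), radius 1/5; t3: center (-55/96, -107/192), radius 1/576; t4: center (-111/256, -111/256), radius 1/640; t5: center (-109/192, -55/96), radius 1/480

Nesting under d4 composes maps z -> c + r*z down each t-path.
tracing t2 down its 1-map path: center (1/2, 0), radius 1/5
tracing t5 down its 3-map path: center (-109/192, -55/96), radius 1/480
tracing t3 down its 3-map path: center (-55/96, -107/192), radius 1/576
tracing t4 down its 3-map path: center (-111/256, -111/256), radius 1/640
tracing t1 down its 3-map path: center (-7/16, -111/256), radius 1/640
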